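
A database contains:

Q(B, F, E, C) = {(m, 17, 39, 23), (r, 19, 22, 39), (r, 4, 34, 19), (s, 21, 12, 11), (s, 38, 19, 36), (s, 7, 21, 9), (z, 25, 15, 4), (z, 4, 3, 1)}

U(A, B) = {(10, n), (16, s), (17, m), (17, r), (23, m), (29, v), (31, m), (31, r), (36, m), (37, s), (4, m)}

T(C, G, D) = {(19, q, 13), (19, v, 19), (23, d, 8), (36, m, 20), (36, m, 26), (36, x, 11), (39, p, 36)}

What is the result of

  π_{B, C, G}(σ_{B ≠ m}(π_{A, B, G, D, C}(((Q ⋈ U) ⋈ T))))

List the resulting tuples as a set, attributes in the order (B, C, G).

{(r, 19, q), (r, 19, v), (r, 39, p), (s, 36, m), (s, 36, x)}

Joining Q and U on B yields {(m, 17, 39, 23, 17), (m, 17, 39, 23, 23), (m, 17, 39, 23, 31), (m, 17, 39, 23, 36), (m, 17, 39, 23, 4), (r, 19, 22, 39, 17), (r, 19, 22, 39, 31), (r, 4, 34, 19, 17), (r, 4, 34, 19, 31), (s, 21, 12, 11, 16), (s, 21, 12, 11, 37), (s, 38, 19, 36, 16), (s, 38, 19, 36, 37), (s, 7, 21, 9, 16), (s, 7, 21, 9, 37)}.
Joining (Q ⋈ U) and T on C yields {(m, 17, 39, 23, 17, d, 8), (m, 17, 39, 23, 23, d, 8), (m, 17, 39, 23, 31, d, 8), (m, 17, 39, 23, 36, d, 8), (m, 17, 39, 23, 4, d, 8), (r, 19, 22, 39, 17, p, 36), (r, 19, 22, 39, 31, p, 36), (r, 4, 34, 19, 17, q, 13), (r, 4, 34, 19, 17, v, 19), (r, 4, 34, 19, 31, q, 13), (r, 4, 34, 19, 31, v, 19), (s, 38, 19, 36, 16, m, 20), (s, 38, 19, 36, 16, m, 26), (s, 38, 19, 36, 16, x, 11), (s, 38, 19, 36, 37, m, 20), (s, 38, 19, 36, 37, m, 26), (s, 38, 19, 36, 37, x, 11)}.
π_{A, B, G, D, C} gives {(16, s, m, 20, 36), (16, s, m, 26, 36), (16, s, x, 11, 36), (17, m, d, 8, 23), (17, r, p, 36, 39), (17, r, q, 13, 19), (17, r, v, 19, 19), (23, m, d, 8, 23), (31, m, d, 8, 23), (31, r, p, 36, 39), (31, r, q, 13, 19), (31, r, v, 19, 19), (36, m, d, 8, 23), (37, s, m, 20, 36), (37, s, m, 26, 36), (37, s, x, 11, 36), (4, m, d, 8, 23)}.
Filtering on B ≠ m leaves {(16, s, m, 20, 36), (16, s, m, 26, 36), (16, s, x, 11, 36), (17, r, p, 36, 39), (17, r, q, 13, 19), (17, r, v, 19, 19), (31, r, p, 36, 39), (31, r, q, 13, 19), (31, r, v, 19, 19), (37, s, m, 20, 36), (37, s, m, 26, 36), (37, s, x, 11, 36)}.
π_{B, C, G} gives {(r, 19, q), (r, 19, v), (r, 39, p), (s, 36, m), (s, 36, x)} (7 duplicate(s) eliminated).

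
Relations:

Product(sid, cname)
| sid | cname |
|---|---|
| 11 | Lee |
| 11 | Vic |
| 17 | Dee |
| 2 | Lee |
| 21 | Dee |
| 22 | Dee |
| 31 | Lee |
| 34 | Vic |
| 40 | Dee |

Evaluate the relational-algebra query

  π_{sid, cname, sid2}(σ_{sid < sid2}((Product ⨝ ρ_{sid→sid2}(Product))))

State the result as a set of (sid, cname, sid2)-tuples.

{(11, Lee, 31), (11, Vic, 34), (17, Dee, 21), (17, Dee, 22), (17, Dee, 40), (2, Lee, 11), (2, Lee, 31), (21, Dee, 22), (21, Dee, 40), (22, Dee, 40)}

ρ[sid→sid2]: schema becomes (sid2, cname); tuples unchanged.
Product ⋈ ρ_{sid→sid2}(Product) (natural join on cname): {(11, Lee, 11), (11, Lee, 2), (11, Lee, 31), (11, Vic, 11), (11, Vic, 34), (17, Dee, 17), (17, Dee, 21), (17, Dee, 22), (17, Dee, 40), (2, Lee, 11), (2, Lee, 2), (2, Lee, 31), (21, Dee, 17), (21, Dee, 21), (21, Dee, 22), (21, Dee, 40), (22, Dee, 17), (22, Dee, 21), (22, Dee, 22), (22, Dee, 40), (31, Lee, 11), (31, Lee, 2), (31, Lee, 31), (34, Vic, 11), (34, Vic, 34), (40, Dee, 17), (40, Dee, 21), (40, Dee, 22), (40, Dee, 40)}
σ[sid < sid2]: keep tuples satisfying sid < sid2 → {(11, Lee, 31), (11, Vic, 34), (17, Dee, 21), (17, Dee, 22), (17, Dee, 40), (2, Lee, 11), (2, Lee, 31), (21, Dee, 22), (21, Dee, 40), (22, Dee, 40)}
Keep only column(s) sid, cname, sid2: {(11, Lee, 31), (11, Vic, 34), (17, Dee, 21), (17, Dee, 22), (17, Dee, 40), (2, Lee, 11), (2, Lee, 31), (21, Dee, 22), (21, Dee, 40), (22, Dee, 40)}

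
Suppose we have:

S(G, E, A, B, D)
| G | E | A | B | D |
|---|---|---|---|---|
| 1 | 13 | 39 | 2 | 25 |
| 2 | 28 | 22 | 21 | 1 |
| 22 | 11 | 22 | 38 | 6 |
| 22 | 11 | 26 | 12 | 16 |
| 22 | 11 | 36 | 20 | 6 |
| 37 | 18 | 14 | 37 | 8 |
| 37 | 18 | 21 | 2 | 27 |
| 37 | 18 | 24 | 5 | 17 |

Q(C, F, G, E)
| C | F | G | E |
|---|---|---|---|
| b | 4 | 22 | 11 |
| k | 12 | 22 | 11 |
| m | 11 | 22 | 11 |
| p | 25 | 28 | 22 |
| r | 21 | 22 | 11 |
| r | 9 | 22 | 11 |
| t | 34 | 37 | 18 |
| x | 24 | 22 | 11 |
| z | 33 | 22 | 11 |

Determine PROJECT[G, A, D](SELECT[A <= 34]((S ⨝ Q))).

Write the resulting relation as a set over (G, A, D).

S ⋈ Q (natural join on G, E): {(22, 11, 22, 38, 6, b, 4), (22, 11, 22, 38, 6, k, 12), (22, 11, 22, 38, 6, m, 11), (22, 11, 22, 38, 6, r, 21), (22, 11, 22, 38, 6, r, 9), (22, 11, 22, 38, 6, x, 24), (22, 11, 22, 38, 6, z, 33), (22, 11, 26, 12, 16, b, 4), (22, 11, 26, 12, 16, k, 12), (22, 11, 26, 12, 16, m, 11), (22, 11, 26, 12, 16, r, 21), (22, 11, 26, 12, 16, r, 9), (22, 11, 26, 12, 16, x, 24), (22, 11, 26, 12, 16, z, 33), (22, 11, 36, 20, 6, b, 4), (22, 11, 36, 20, 6, k, 12), (22, 11, 36, 20, 6, m, 11), (22, 11, 36, 20, 6, r, 21), (22, 11, 36, 20, 6, r, 9), (22, 11, 36, 20, 6, x, 24), (22, 11, 36, 20, 6, z, 33), (37, 18, 14, 37, 8, t, 34), (37, 18, 21, 2, 27, t, 34), (37, 18, 24, 5, 17, t, 34)}
Selection A <= 34: {(22, 11, 22, 38, 6, b, 4), (22, 11, 22, 38, 6, k, 12), (22, 11, 22, 38, 6, m, 11), (22, 11, 22, 38, 6, r, 21), (22, 11, 22, 38, 6, r, 9), (22, 11, 22, 38, 6, x, 24), (22, 11, 22, 38, 6, z, 33), (22, 11, 26, 12, 16, b, 4), (22, 11, 26, 12, 16, k, 12), (22, 11, 26, 12, 16, m, 11), (22, 11, 26, 12, 16, r, 21), (22, 11, 26, 12, 16, r, 9), (22, 11, 26, 12, 16, x, 24), (22, 11, 26, 12, 16, z, 33), (37, 18, 14, 37, 8, t, 34), (37, 18, 21, 2, 27, t, 34), (37, 18, 24, 5, 17, t, 34)}
π[G, A, D]: project onto (G, A, D) (12 duplicate(s) eliminated) → {(22, 22, 6), (22, 26, 16), (37, 14, 8), (37, 21, 27), (37, 24, 17)}

{(22, 22, 6), (22, 26, 16), (37, 14, 8), (37, 21, 27), (37, 24, 17)}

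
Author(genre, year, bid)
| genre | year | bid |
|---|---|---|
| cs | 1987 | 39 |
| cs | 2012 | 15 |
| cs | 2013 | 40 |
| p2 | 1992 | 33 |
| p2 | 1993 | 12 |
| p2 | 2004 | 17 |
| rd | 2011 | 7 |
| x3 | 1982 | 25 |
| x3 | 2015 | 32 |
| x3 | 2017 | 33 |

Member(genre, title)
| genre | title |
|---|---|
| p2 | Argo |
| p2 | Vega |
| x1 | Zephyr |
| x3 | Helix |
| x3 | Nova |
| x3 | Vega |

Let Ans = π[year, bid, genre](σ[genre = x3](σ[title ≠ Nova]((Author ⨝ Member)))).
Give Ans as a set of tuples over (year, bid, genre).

{(1982, 25, x3), (2015, 32, x3), (2017, 33, x3)}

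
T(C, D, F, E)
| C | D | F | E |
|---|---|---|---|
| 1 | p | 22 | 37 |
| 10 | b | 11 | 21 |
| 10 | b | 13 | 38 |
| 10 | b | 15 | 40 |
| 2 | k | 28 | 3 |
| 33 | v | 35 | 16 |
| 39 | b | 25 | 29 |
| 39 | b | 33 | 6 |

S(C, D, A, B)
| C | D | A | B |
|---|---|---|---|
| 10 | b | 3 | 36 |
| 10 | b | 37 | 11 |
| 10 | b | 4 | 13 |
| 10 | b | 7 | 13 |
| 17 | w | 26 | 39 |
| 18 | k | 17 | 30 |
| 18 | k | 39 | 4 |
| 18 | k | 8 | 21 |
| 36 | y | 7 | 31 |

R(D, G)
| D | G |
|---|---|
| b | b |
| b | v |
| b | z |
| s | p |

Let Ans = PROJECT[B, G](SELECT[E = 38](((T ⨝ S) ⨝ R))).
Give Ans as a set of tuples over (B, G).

{(11, b), (11, v), (11, z), (13, b), (13, v), (13, z), (36, b), (36, v), (36, z)}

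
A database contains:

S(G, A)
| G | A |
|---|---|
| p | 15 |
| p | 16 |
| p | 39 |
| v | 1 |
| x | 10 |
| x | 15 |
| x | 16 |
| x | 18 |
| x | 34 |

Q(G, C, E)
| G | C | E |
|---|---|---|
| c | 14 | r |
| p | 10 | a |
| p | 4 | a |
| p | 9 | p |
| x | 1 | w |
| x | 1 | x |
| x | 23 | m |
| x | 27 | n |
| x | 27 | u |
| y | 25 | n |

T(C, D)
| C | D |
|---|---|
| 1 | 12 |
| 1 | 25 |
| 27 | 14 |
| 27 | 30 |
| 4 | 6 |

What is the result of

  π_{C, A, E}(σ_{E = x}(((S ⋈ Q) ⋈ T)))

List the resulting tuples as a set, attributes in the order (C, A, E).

Natural join on G: {(p, 15, 10, a), (p, 15, 4, a), (p, 15, 9, p), (p, 16, 10, a), (p, 16, 4, a), (p, 16, 9, p), (p, 39, 10, a), (p, 39, 4, a), (p, 39, 9, p), (x, 10, 1, w), (x, 10, 1, x), (x, 10, 23, m), (x, 10, 27, n), (x, 10, 27, u), (x, 15, 1, w), (x, 15, 1, x), (x, 15, 23, m), (x, 15, 27, n), (x, 15, 27, u), (x, 16, 1, w), (x, 16, 1, x), (x, 16, 23, m), (x, 16, 27, n), (x, 16, 27, u), (x, 18, 1, w), (x, 18, 1, x), (x, 18, 23, m), (x, 18, 27, n), (x, 18, 27, u), (x, 34, 1, w), (x, 34, 1, x), (x, 34, 23, m), (x, 34, 27, n), (x, 34, 27, u)}
Natural join on C: {(p, 15, 4, a, 6), (p, 16, 4, a, 6), (p, 39, 4, a, 6), (x, 10, 1, w, 12), (x, 10, 1, w, 25), (x, 10, 1, x, 12), (x, 10, 1, x, 25), (x, 10, 27, n, 14), (x, 10, 27, n, 30), (x, 10, 27, u, 14), (x, 10, 27, u, 30), (x, 15, 1, w, 12), (x, 15, 1, w, 25), (x, 15, 1, x, 12), (x, 15, 1, x, 25), (x, 15, 27, n, 14), (x, 15, 27, n, 30), (x, 15, 27, u, 14), (x, 15, 27, u, 30), (x, 16, 1, w, 12), (x, 16, 1, w, 25), (x, 16, 1, x, 12), (x, 16, 1, x, 25), (x, 16, 27, n, 14), (x, 16, 27, n, 30), (x, 16, 27, u, 14), (x, 16, 27, u, 30), (x, 18, 1, w, 12), (x, 18, 1, w, 25), (x, 18, 1, x, 12), (x, 18, 1, x, 25), (x, 18, 27, n, 14), (x, 18, 27, n, 30), (x, 18, 27, u, 14), (x, 18, 27, u, 30), (x, 34, 1, w, 12), (x, 34, 1, w, 25), (x, 34, 1, x, 12), (x, 34, 1, x, 25), (x, 34, 27, n, 14), (x, 34, 27, n, 30), (x, 34, 27, u, 14), (x, 34, 27, u, 30)}
Selection E = x: {(x, 10, 1, x, 12), (x, 10, 1, x, 25), (x, 15, 1, x, 12), (x, 15, 1, x, 25), (x, 16, 1, x, 12), (x, 16, 1, x, 25), (x, 18, 1, x, 12), (x, 18, 1, x, 25), (x, 34, 1, x, 12), (x, 34, 1, x, 25)}
π_{C, A, E} gives {(1, 10, x), (1, 15, x), (1, 16, x), (1, 18, x), (1, 34, x)} (5 duplicate(s) eliminated).

{(1, 10, x), (1, 15, x), (1, 16, x), (1, 18, x), (1, 34, x)}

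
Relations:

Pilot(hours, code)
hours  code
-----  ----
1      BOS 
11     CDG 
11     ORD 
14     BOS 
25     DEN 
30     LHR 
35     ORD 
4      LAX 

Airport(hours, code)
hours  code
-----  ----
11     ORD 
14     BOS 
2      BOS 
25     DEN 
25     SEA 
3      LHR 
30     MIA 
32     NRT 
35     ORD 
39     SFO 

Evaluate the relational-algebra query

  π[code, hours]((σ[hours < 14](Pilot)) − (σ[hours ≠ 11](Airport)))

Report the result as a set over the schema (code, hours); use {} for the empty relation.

{(BOS, 1), (CDG, 11), (LAX, 4), (ORD, 11)}

Selection hours < 14: {(1, BOS), (11, CDG), (11, ORD), (4, LAX)}
Selection hours ≠ 11: {(14, BOS), (2, BOS), (25, DEN), (25, SEA), (3, LHR), (30, MIA), (32, NRT), (35, ORD), (39, SFO)}
Taking the difference: {(1, BOS), (11, CDG), (11, ORD), (4, LAX)}
π[code, hours]: project onto (code, hours) → {(BOS, 1), (CDG, 11), (LAX, 4), (ORD, 11)}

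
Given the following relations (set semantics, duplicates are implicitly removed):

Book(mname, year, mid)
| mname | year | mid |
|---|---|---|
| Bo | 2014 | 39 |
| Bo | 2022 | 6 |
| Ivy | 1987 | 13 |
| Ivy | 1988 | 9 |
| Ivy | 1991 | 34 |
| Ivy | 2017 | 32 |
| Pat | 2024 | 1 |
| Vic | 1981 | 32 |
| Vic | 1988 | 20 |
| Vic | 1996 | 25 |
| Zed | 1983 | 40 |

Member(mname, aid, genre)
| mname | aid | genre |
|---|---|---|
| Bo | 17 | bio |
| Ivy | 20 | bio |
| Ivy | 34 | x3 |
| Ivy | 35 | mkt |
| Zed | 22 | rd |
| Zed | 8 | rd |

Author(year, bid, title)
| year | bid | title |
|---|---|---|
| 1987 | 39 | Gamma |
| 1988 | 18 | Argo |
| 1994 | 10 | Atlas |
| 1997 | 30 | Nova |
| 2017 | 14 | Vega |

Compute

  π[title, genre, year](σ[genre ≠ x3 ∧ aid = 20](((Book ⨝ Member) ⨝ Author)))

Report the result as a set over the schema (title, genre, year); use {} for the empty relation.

Joining Book and Member on mname yields {(Bo, 2014, 39, 17, bio), (Bo, 2022, 6, 17, bio), (Ivy, 1987, 13, 20, bio), (Ivy, 1987, 13, 34, x3), (Ivy, 1987, 13, 35, mkt), (Ivy, 1988, 9, 20, bio), (Ivy, 1988, 9, 34, x3), (Ivy, 1988, 9, 35, mkt), (Ivy, 1991, 34, 20, bio), (Ivy, 1991, 34, 34, x3), (Ivy, 1991, 34, 35, mkt), (Ivy, 2017, 32, 20, bio), (Ivy, 2017, 32, 34, x3), (Ivy, 2017, 32, 35, mkt), (Zed, 1983, 40, 22, rd), (Zed, 1983, 40, 8, rd)}.
Joining (Book ⨝ Member) and Author on year yields {(Ivy, 1987, 13, 20, bio, 39, Gamma), (Ivy, 1987, 13, 34, x3, 39, Gamma), (Ivy, 1987, 13, 35, mkt, 39, Gamma), (Ivy, 1988, 9, 20, bio, 18, Argo), (Ivy, 1988, 9, 34, x3, 18, Argo), (Ivy, 1988, 9, 35, mkt, 18, Argo), (Ivy, 2017, 32, 20, bio, 14, Vega), (Ivy, 2017, 32, 34, x3, 14, Vega), (Ivy, 2017, 32, 35, mkt, 14, Vega)}.
Apply σ_{genre ≠ x3 ∧ aid = 20}; surviving tuples: {(Ivy, 1987, 13, 20, bio, 39, Gamma), (Ivy, 1988, 9, 20, bio, 18, Argo), (Ivy, 2017, 32, 20, bio, 14, Vega)}
Keep only column(s) title, genre, year: {(Argo, bio, 1988), (Gamma, bio, 1987), (Vega, bio, 2017)}

{(Argo, bio, 1988), (Gamma, bio, 1987), (Vega, bio, 2017)}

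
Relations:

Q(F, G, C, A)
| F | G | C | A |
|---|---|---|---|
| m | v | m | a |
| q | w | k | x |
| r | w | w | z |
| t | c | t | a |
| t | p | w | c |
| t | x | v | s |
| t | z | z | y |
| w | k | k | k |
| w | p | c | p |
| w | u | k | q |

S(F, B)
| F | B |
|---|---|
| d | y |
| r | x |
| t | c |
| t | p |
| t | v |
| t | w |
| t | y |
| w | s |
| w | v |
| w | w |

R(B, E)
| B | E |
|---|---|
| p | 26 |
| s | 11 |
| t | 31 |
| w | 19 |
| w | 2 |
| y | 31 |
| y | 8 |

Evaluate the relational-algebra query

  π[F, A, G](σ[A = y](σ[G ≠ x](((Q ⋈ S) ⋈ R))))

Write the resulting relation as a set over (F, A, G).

{(t, y, z)}

Natural join on F: {(r, w, w, z, x), (t, c, t, a, c), (t, c, t, a, p), (t, c, t, a, v), (t, c, t, a, w), (t, c, t, a, y), (t, p, w, c, c), (t, p, w, c, p), (t, p, w, c, v), (t, p, w, c, w), (t, p, w, c, y), (t, x, v, s, c), (t, x, v, s, p), (t, x, v, s, v), (t, x, v, s, w), (t, x, v, s, y), (t, z, z, y, c), (t, z, z, y, p), (t, z, z, y, v), (t, z, z, y, w), (t, z, z, y, y), (w, k, k, k, s), (w, k, k, k, v), (w, k, k, k, w), (w, p, c, p, s), (w, p, c, p, v), (w, p, c, p, w), (w, u, k, q, s), (w, u, k, q, v), (w, u, k, q, w)}
Natural join on B: {(t, c, t, a, p, 26), (t, c, t, a, w, 19), (t, c, t, a, w, 2), (t, c, t, a, y, 31), (t, c, t, a, y, 8), (t, p, w, c, p, 26), (t, p, w, c, w, 19), (t, p, w, c, w, 2), (t, p, w, c, y, 31), (t, p, w, c, y, 8), (t, x, v, s, p, 26), (t, x, v, s, w, 19), (t, x, v, s, w, 2), (t, x, v, s, y, 31), (t, x, v, s, y, 8), (t, z, z, y, p, 26), (t, z, z, y, w, 19), (t, z, z, y, w, 2), (t, z, z, y, y, 31), (t, z, z, y, y, 8), (w, k, k, k, s, 11), (w, k, k, k, w, 19), (w, k, k, k, w, 2), (w, p, c, p, s, 11), (w, p, c, p, w, 19), (w, p, c, p, w, 2), (w, u, k, q, s, 11), (w, u, k, q, w, 19), (w, u, k, q, w, 2)}
Selection G ≠ x: {(t, c, t, a, p, 26), (t, c, t, a, w, 19), (t, c, t, a, w, 2), (t, c, t, a, y, 31), (t, c, t, a, y, 8), (t, p, w, c, p, 26), (t, p, w, c, w, 19), (t, p, w, c, w, 2), (t, p, w, c, y, 31), (t, p, w, c, y, 8), (t, z, z, y, p, 26), (t, z, z, y, w, 19), (t, z, z, y, w, 2), (t, z, z, y, y, 31), (t, z, z, y, y, 8), (w, k, k, k, s, 11), (w, k, k, k, w, 19), (w, k, k, k, w, 2), (w, p, c, p, s, 11), (w, p, c, p, w, 19), (w, p, c, p, w, 2), (w, u, k, q, s, 11), (w, u, k, q, w, 19), (w, u, k, q, w, 2)}
Selection A = y: {(t, z, z, y, p, 26), (t, z, z, y, w, 19), (t, z, z, y, w, 2), (t, z, z, y, y, 31), (t, z, z, y, y, 8)}
Keep only column(s) F, A, G (4 duplicate(s) eliminated): {(t, y, z)}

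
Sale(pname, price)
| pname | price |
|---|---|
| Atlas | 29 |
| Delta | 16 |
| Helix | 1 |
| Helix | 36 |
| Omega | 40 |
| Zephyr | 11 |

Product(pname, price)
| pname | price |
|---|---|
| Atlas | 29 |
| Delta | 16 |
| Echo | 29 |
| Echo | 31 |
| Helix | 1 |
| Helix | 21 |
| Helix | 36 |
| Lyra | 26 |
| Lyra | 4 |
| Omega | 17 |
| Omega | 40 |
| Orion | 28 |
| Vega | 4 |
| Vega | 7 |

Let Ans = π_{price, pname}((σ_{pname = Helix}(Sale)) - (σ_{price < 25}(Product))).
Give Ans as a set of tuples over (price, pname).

Filtering on pname = Helix leaves {(Helix, 1), (Helix, 36)}.
Filtering on price < 25 leaves {(Delta, 16), (Helix, 1), (Helix, 21), (Lyra, 4), (Omega, 17), (Vega, 4), (Vega, 7)}.
Difference: {(Helix, 1), (Helix, 36)} with {(Delta, 16), (Helix, 1), (Helix, 21), (Lyra, 4), (Omega, 17), (Vega, 4), (Vega, 7)} → {(Helix, 36)}
Projecting to price, pname: {(36, Helix)}

{(36, Helix)}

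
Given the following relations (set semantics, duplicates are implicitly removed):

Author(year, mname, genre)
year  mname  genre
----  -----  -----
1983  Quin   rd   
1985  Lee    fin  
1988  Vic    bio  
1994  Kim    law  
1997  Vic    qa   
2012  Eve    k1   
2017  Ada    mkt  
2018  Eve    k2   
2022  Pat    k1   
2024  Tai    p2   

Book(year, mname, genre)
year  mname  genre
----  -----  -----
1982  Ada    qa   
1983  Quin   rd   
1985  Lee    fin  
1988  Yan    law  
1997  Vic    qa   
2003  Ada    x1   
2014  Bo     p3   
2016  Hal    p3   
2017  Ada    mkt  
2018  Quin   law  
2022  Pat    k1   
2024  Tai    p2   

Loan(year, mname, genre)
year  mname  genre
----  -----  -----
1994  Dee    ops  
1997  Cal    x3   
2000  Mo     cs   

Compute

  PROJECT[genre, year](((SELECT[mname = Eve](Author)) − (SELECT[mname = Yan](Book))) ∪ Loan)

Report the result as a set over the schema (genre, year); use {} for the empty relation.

{(cs, 2000), (k1, 2012), (k2, 2018), (ops, 1994), (x3, 1997)}

Apply σ_{mname = Eve}; surviving tuples: {(2012, Eve, k1), (2018, Eve, k2)}
Apply σ_{mname = Yan}; surviving tuples: {(1988, Yan, law)}
Taking the difference: {(2012, Eve, k1), (2018, Eve, k2)}
Taking the union: {(1994, Dee, ops), (1997, Cal, x3), (2000, Mo, cs), (2012, Eve, k1), (2018, Eve, k2)}
π_{genre, year} gives {(cs, 2000), (k1, 2012), (k2, 2018), (ops, 1994), (x3, 1997)}.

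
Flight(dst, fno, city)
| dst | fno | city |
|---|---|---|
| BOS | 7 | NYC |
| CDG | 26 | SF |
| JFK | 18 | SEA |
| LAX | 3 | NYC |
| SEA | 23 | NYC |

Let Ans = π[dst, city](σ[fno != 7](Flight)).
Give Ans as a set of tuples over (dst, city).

{(CDG, SF), (JFK, SEA), (LAX, NYC), (SEA, NYC)}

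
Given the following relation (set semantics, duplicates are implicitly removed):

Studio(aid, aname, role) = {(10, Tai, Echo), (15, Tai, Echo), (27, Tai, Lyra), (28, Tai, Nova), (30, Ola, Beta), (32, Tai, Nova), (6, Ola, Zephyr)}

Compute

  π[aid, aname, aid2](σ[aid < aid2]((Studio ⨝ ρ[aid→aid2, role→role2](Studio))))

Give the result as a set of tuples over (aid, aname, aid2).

ρ[aid→aid2, role→role2]: schema becomes (aid2, aname, role2); tuples unchanged.
Studio ⋈ ρ[aid→aid2, role→role2](Studio) (natural join on aname): {(10, Tai, Echo, 10, Echo), (10, Tai, Echo, 15, Echo), (10, Tai, Echo, 27, Lyra), (10, Tai, Echo, 28, Nova), (10, Tai, Echo, 32, Nova), (15, Tai, Echo, 10, Echo), (15, Tai, Echo, 15, Echo), (15, Tai, Echo, 27, Lyra), (15, Tai, Echo, 28, Nova), (15, Tai, Echo, 32, Nova), (27, Tai, Lyra, 10, Echo), (27, Tai, Lyra, 15, Echo), (27, Tai, Lyra, 27, Lyra), (27, Tai, Lyra, 28, Nova), (27, Tai, Lyra, 32, Nova), (28, Tai, Nova, 10, Echo), (28, Tai, Nova, 15, Echo), (28, Tai, Nova, 27, Lyra), (28, Tai, Nova, 28, Nova), (28, Tai, Nova, 32, Nova), (30, Ola, Beta, 30, Beta), (30, Ola, Beta, 6, Zephyr), (32, Tai, Nova, 10, Echo), (32, Tai, Nova, 15, Echo), (32, Tai, Nova, 27, Lyra), (32, Tai, Nova, 28, Nova), (32, Tai, Nova, 32, Nova), (6, Ola, Zephyr, 30, Beta), (6, Ola, Zephyr, 6, Zephyr)}
Apply σ_{aid < aid2}; surviving tuples: {(10, Tai, Echo, 15, Echo), (10, Tai, Echo, 27, Lyra), (10, Tai, Echo, 28, Nova), (10, Tai, Echo, 32, Nova), (15, Tai, Echo, 27, Lyra), (15, Tai, Echo, 28, Nova), (15, Tai, Echo, 32, Nova), (27, Tai, Lyra, 28, Nova), (27, Tai, Lyra, 32, Nova), (28, Tai, Nova, 32, Nova), (6, Ola, Zephyr, 30, Beta)}
Keep only column(s) aid, aname, aid2: {(10, Tai, 15), (10, Tai, 27), (10, Tai, 28), (10, Tai, 32), (15, Tai, 27), (15, Tai, 28), (15, Tai, 32), (27, Tai, 28), (27, Tai, 32), (28, Tai, 32), (6, Ola, 30)}

{(10, Tai, 15), (10, Tai, 27), (10, Tai, 28), (10, Tai, 32), (15, Tai, 27), (15, Tai, 28), (15, Tai, 32), (27, Tai, 28), (27, Tai, 32), (28, Tai, 32), (6, Ola, 30)}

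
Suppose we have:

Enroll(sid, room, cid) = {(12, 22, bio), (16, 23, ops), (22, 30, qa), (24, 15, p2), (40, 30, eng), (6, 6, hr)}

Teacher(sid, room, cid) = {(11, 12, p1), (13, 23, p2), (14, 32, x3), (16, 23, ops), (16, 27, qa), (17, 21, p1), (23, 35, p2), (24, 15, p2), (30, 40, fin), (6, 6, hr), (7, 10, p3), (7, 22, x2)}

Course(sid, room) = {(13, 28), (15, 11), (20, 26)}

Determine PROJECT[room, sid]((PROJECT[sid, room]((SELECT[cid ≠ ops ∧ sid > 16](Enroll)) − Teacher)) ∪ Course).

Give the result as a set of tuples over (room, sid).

{(11, 15), (26, 20), (28, 13), (30, 22), (30, 40)}

Selection cid ≠ ops ∧ sid > 16: {(22, 30, qa), (24, 15, p2), (40, 30, eng)}
Taking the difference: {(22, 30, qa), (40, 30, eng)}
Projecting to sid, room: {(22, 30), (40, 30)}
Taking the union: {(13, 28), (15, 11), (20, 26), (22, 30), (40, 30)}
Projecting to room, sid: {(11, 15), (26, 20), (28, 13), (30, 22), (30, 40)}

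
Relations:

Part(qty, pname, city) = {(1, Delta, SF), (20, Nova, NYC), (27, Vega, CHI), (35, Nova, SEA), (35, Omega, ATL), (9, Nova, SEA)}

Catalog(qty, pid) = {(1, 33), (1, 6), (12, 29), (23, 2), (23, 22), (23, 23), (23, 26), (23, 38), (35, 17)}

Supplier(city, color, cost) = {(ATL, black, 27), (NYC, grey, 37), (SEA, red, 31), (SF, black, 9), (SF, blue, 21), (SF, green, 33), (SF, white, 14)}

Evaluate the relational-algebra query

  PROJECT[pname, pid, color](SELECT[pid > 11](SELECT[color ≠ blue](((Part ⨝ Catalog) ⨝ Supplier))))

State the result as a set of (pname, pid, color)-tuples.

Natural join on qty: {(1, Delta, SF, 33), (1, Delta, SF, 6), (35, Nova, SEA, 17), (35, Omega, ATL, 17)}
Natural join on city: {(1, Delta, SF, 33, black, 9), (1, Delta, SF, 33, blue, 21), (1, Delta, SF, 33, green, 33), (1, Delta, SF, 33, white, 14), (1, Delta, SF, 6, black, 9), (1, Delta, SF, 6, blue, 21), (1, Delta, SF, 6, green, 33), (1, Delta, SF, 6, white, 14), (35, Nova, SEA, 17, red, 31), (35, Omega, ATL, 17, black, 27)}
Apply σ_{color ≠ blue}; surviving tuples: {(1, Delta, SF, 33, black, 9), (1, Delta, SF, 33, green, 33), (1, Delta, SF, 33, white, 14), (1, Delta, SF, 6, black, 9), (1, Delta, SF, 6, green, 33), (1, Delta, SF, 6, white, 14), (35, Nova, SEA, 17, red, 31), (35, Omega, ATL, 17, black, 27)}
Apply σ_{pid > 11}; surviving tuples: {(1, Delta, SF, 33, black, 9), (1, Delta, SF, 33, green, 33), (1, Delta, SF, 33, white, 14), (35, Nova, SEA, 17, red, 31), (35, Omega, ATL, 17, black, 27)}
Projecting to pname, pid, color: {(Delta, 33, black), (Delta, 33, green), (Delta, 33, white), (Nova, 17, red), (Omega, 17, black)}

{(Delta, 33, black), (Delta, 33, green), (Delta, 33, white), (Nova, 17, red), (Omega, 17, black)}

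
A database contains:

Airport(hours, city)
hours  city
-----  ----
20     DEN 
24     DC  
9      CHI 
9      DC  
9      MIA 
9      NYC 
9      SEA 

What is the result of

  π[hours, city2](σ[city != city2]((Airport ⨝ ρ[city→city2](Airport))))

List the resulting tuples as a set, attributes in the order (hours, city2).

{(9, CHI), (9, DC), (9, MIA), (9, NYC), (9, SEA)}

ρ[city→city2]: schema becomes (hours, city2); tuples unchanged.
Joining Airport and ρ[city→city2](Airport) on hours yields {(20, DEN, DEN), (24, DC, DC), (9, CHI, CHI), (9, CHI, DC), (9, CHI, MIA), (9, CHI, NYC), (9, CHI, SEA), (9, DC, CHI), (9, DC, DC), (9, DC, MIA), (9, DC, NYC), (9, DC, SEA), (9, MIA, CHI), (9, MIA, DC), (9, MIA, MIA), (9, MIA, NYC), (9, MIA, SEA), (9, NYC, CHI), (9, NYC, DC), (9, NYC, MIA), (9, NYC, NYC), (9, NYC, SEA), (9, SEA, CHI), (9, SEA, DC), (9, SEA, MIA), (9, SEA, NYC), (9, SEA, SEA)}.
Filtering on city != city2 leaves {(9, CHI, DC), (9, CHI, MIA), (9, CHI, NYC), (9, CHI, SEA), (9, DC, CHI), (9, DC, MIA), (9, DC, NYC), (9, DC, SEA), (9, MIA, CHI), (9, MIA, DC), (9, MIA, NYC), (9, MIA, SEA), (9, NYC, CHI), (9, NYC, DC), (9, NYC, MIA), (9, NYC, SEA), (9, SEA, CHI), (9, SEA, DC), (9, SEA, MIA), (9, SEA, NYC)}.
π_{hours, city2} gives {(9, CHI), (9, DC), (9, MIA), (9, NYC), (9, SEA)} (15 duplicate(s) eliminated).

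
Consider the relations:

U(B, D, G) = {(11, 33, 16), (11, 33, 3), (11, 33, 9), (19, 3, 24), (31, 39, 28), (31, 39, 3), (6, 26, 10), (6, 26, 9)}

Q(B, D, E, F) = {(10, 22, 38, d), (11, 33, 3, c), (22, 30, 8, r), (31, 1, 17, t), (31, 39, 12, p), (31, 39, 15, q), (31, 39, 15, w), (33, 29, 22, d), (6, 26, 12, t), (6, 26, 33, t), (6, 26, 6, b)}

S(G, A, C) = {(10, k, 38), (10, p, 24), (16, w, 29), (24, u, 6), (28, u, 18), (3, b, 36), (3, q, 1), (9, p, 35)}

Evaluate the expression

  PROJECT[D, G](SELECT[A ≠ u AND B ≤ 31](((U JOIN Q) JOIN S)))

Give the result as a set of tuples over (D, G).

{(26, 10), (26, 9), (33, 16), (33, 3), (33, 9), (39, 3)}

Natural join on B, D: {(11, 33, 16, 3, c), (11, 33, 3, 3, c), (11, 33, 9, 3, c), (31, 39, 28, 12, p), (31, 39, 28, 15, q), (31, 39, 28, 15, w), (31, 39, 3, 12, p), (31, 39, 3, 15, q), (31, 39, 3, 15, w), (6, 26, 10, 12, t), (6, 26, 10, 33, t), (6, 26, 10, 6, b), (6, 26, 9, 12, t), (6, 26, 9, 33, t), (6, 26, 9, 6, b)}
Natural join on G: {(11, 33, 16, 3, c, w, 29), (11, 33, 3, 3, c, b, 36), (11, 33, 3, 3, c, q, 1), (11, 33, 9, 3, c, p, 35), (31, 39, 28, 12, p, u, 18), (31, 39, 28, 15, q, u, 18), (31, 39, 28, 15, w, u, 18), (31, 39, 3, 12, p, b, 36), (31, 39, 3, 12, p, q, 1), (31, 39, 3, 15, q, b, 36), (31, 39, 3, 15, q, q, 1), (31, 39, 3, 15, w, b, 36), (31, 39, 3, 15, w, q, 1), (6, 26, 10, 12, t, k, 38), (6, 26, 10, 12, t, p, 24), (6, 26, 10, 33, t, k, 38), (6, 26, 10, 33, t, p, 24), (6, 26, 10, 6, b, k, 38), (6, 26, 10, 6, b, p, 24), (6, 26, 9, 12, t, p, 35), (6, 26, 9, 33, t, p, 35), (6, 26, 9, 6, b, p, 35)}
Filtering on A ≠ u AND B ≤ 31 leaves {(11, 33, 16, 3, c, w, 29), (11, 33, 3, 3, c, b, 36), (11, 33, 3, 3, c, q, 1), (11, 33, 9, 3, c, p, 35), (31, 39, 3, 12, p, b, 36), (31, 39, 3, 12, p, q, 1), (31, 39, 3, 15, q, b, 36), (31, 39, 3, 15, q, q, 1), (31, 39, 3, 15, w, b, 36), (31, 39, 3, 15, w, q, 1), (6, 26, 10, 12, t, k, 38), (6, 26, 10, 12, t, p, 24), (6, 26, 10, 33, t, k, 38), (6, 26, 10, 33, t, p, 24), (6, 26, 10, 6, b, k, 38), (6, 26, 10, 6, b, p, 24), (6, 26, 9, 12, t, p, 35), (6, 26, 9, 33, t, p, 35), (6, 26, 9, 6, b, p, 35)}.
π[D, G]: project onto (D, G) (13 duplicate(s) eliminated) → {(26, 10), (26, 9), (33, 16), (33, 3), (33, 9), (39, 3)}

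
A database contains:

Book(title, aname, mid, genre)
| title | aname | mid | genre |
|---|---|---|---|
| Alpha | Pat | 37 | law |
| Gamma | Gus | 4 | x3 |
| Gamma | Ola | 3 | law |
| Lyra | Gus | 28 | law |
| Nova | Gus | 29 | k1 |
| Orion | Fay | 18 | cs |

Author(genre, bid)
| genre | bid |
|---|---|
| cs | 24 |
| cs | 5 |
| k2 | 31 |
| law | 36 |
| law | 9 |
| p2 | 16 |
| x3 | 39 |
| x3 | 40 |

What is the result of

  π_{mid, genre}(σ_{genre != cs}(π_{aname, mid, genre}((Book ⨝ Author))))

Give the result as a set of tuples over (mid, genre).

Book ⋈ Author (natural join on genre): {(Alpha, Pat, 37, law, 36), (Alpha, Pat, 37, law, 9), (Gamma, Gus, 4, x3, 39), (Gamma, Gus, 4, x3, 40), (Gamma, Ola, 3, law, 36), (Gamma, Ola, 3, law, 9), (Lyra, Gus, 28, law, 36), (Lyra, Gus, 28, law, 9), (Orion, Fay, 18, cs, 24), (Orion, Fay, 18, cs, 5)}
Projecting to aname, mid, genre (5 duplicate(s) eliminated): {(Fay, 18, cs), (Gus, 28, law), (Gus, 4, x3), (Ola, 3, law), (Pat, 37, law)}
Apply σ_{genre != cs}; surviving tuples: {(Gus, 28, law), (Gus, 4, x3), (Ola, 3, law), (Pat, 37, law)}
Projecting to mid, genre: {(28, law), (3, law), (37, law), (4, x3)}

{(28, law), (3, law), (37, law), (4, x3)}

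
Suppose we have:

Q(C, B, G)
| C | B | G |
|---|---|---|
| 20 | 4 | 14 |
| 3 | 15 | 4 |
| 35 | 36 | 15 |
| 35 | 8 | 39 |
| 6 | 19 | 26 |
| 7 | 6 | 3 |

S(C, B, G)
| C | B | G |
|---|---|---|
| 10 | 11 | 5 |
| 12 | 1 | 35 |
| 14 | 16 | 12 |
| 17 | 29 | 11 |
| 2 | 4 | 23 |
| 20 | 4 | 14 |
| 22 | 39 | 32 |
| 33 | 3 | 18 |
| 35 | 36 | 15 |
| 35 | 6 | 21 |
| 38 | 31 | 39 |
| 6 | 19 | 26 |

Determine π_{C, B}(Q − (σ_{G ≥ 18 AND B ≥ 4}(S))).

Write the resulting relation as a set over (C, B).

Apply σ_{G ≥ 18 AND B ≥ 4}; surviving tuples: {(2, 4, 23), (22, 39, 32), (35, 6, 21), (38, 31, 39), (6, 19, 26)}
Taking the difference: {(20, 4, 14), (3, 15, 4), (35, 36, 15), (35, 8, 39), (7, 6, 3)}
Projecting to C, B: {(20, 4), (3, 15), (35, 36), (35, 8), (7, 6)}

{(20, 4), (3, 15), (35, 36), (35, 8), (7, 6)}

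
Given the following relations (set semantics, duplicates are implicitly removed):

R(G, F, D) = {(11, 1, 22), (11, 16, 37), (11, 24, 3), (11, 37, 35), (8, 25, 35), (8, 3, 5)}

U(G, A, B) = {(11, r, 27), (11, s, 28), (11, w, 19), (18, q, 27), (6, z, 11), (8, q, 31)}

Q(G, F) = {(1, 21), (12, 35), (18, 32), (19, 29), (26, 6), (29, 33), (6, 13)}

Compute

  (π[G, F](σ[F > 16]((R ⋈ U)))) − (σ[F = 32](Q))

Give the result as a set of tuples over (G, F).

{(11, 24), (11, 37), (8, 25)}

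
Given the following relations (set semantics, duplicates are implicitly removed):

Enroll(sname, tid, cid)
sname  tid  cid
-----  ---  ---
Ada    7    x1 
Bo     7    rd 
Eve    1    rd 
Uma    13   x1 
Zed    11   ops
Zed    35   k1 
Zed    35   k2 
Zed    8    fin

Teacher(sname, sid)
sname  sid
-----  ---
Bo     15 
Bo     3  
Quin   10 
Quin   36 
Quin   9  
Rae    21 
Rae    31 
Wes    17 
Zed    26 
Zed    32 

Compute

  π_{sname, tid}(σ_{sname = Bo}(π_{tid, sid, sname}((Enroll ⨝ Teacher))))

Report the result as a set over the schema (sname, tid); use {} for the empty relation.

Enroll ⋈ Teacher (natural join on sname): {(Bo, 7, rd, 15), (Bo, 7, rd, 3), (Zed, 11, ops, 26), (Zed, 11, ops, 32), (Zed, 35, k1, 26), (Zed, 35, k1, 32), (Zed, 35, k2, 26), (Zed, 35, k2, 32), (Zed, 8, fin, 26), (Zed, 8, fin, 32)}
π[tid, sid, sname]: project onto (tid, sid, sname) (2 duplicate(s) eliminated) → {(11, 26, Zed), (11, 32, Zed), (35, 26, Zed), (35, 32, Zed), (7, 15, Bo), (7, 3, Bo), (8, 26, Zed), (8, 32, Zed)}
Filtering on sname = Bo leaves {(7, 15, Bo), (7, 3, Bo)}.
π[sname, tid]: project onto (sname, tid) (1 duplicate(s) eliminated) → {(Bo, 7)}

{(Bo, 7)}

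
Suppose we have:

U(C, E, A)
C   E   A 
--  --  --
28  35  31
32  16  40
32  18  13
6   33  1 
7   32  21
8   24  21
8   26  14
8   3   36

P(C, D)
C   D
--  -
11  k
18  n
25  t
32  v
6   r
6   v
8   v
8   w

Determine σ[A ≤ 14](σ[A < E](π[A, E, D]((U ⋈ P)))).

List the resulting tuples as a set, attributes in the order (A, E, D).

{(1, 33, r), (1, 33, v), (13, 18, v), (14, 26, v), (14, 26, w)}

U ⋈ P (natural join on C): {(32, 16, 40, v), (32, 18, 13, v), (6, 33, 1, r), (6, 33, 1, v), (8, 24, 21, v), (8, 24, 21, w), (8, 26, 14, v), (8, 26, 14, w), (8, 3, 36, v), (8, 3, 36, w)}
Projecting to A, E, D: {(1, 33, r), (1, 33, v), (13, 18, v), (14, 26, v), (14, 26, w), (21, 24, v), (21, 24, w), (36, 3, v), (36, 3, w), (40, 16, v)}
Selection A < E: {(1, 33, r), (1, 33, v), (13, 18, v), (14, 26, v), (14, 26, w), (21, 24, v), (21, 24, w)}
Selection A ≤ 14: {(1, 33, r), (1, 33, v), (13, 18, v), (14, 26, v), (14, 26, w)}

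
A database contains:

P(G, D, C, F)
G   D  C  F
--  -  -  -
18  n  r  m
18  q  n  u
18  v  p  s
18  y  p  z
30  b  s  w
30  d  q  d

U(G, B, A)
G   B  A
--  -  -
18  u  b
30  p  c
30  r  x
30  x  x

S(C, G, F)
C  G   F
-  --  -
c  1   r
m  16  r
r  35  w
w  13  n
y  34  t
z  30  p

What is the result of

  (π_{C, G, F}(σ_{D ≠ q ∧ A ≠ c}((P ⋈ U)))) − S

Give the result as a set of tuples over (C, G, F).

{(p, 18, s), (p, 18, z), (q, 30, d), (r, 18, m), (s, 30, w)}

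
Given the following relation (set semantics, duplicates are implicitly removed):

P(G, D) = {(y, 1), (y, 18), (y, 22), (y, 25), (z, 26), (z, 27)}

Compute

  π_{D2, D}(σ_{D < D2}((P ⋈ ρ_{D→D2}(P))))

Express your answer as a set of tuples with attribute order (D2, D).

{(18, 1), (22, 1), (22, 18), (25, 1), (25, 18), (25, 22), (27, 26)}

ρ[D→D2]: schema becomes (G, D2); tuples unchanged.
Joining P and ρ_{D→D2}(P) on G yields {(y, 1, 1), (y, 1, 18), (y, 1, 22), (y, 1, 25), (y, 18, 1), (y, 18, 18), (y, 18, 22), (y, 18, 25), (y, 22, 1), (y, 22, 18), (y, 22, 22), (y, 22, 25), (y, 25, 1), (y, 25, 18), (y, 25, 22), (y, 25, 25), (z, 26, 26), (z, 26, 27), (z, 27, 26), (z, 27, 27)}.
σ[D < D2]: keep tuples satisfying D < D2 → {(y, 1, 18), (y, 1, 22), (y, 1, 25), (y, 18, 22), (y, 18, 25), (y, 22, 25), (z, 26, 27)}
Projecting to D2, D: {(18, 1), (22, 1), (22, 18), (25, 1), (25, 18), (25, 22), (27, 26)}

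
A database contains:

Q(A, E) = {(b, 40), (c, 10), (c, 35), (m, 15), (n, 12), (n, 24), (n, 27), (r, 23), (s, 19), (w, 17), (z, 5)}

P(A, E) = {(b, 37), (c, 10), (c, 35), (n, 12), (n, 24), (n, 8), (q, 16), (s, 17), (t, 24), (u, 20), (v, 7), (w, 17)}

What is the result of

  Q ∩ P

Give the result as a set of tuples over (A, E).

{(c, 10), (c, 35), (n, 12), (n, 24), (w, 17)}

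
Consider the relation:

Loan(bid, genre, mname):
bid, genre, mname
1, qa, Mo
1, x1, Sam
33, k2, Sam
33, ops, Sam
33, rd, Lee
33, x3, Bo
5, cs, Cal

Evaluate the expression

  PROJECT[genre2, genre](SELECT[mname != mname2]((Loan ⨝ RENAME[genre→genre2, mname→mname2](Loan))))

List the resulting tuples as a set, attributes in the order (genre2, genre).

{(k2, rd), (k2, x3), (ops, rd), (ops, x3), (qa, x1), (rd, k2), (rd, ops), (rd, x3), (x1, qa), (x3, k2), (x3, ops), (x3, rd)}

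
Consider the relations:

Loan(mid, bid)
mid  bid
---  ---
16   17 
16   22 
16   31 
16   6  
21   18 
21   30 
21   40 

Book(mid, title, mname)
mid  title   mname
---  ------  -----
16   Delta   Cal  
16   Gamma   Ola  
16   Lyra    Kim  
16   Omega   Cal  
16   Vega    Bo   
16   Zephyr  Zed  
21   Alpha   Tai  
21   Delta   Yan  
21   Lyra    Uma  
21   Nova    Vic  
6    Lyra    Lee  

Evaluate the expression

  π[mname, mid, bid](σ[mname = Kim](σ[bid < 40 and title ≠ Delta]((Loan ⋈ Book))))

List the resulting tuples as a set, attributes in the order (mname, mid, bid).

{(Kim, 16, 17), (Kim, 16, 22), (Kim, 16, 31), (Kim, 16, 6)}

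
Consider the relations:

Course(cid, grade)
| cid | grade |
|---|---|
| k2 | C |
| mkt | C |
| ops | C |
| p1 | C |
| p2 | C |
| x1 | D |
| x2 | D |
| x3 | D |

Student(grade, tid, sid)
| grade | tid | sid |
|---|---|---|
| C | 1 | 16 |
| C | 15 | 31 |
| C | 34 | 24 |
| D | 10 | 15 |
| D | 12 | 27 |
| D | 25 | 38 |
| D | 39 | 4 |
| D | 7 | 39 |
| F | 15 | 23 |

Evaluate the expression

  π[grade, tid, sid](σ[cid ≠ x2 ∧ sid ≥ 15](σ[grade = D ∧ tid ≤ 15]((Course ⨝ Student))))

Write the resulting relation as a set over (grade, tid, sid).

{(D, 10, 15), (D, 12, 27), (D, 7, 39)}

Natural join on grade: {(k2, C, 1, 16), (k2, C, 15, 31), (k2, C, 34, 24), (mkt, C, 1, 16), (mkt, C, 15, 31), (mkt, C, 34, 24), (ops, C, 1, 16), (ops, C, 15, 31), (ops, C, 34, 24), (p1, C, 1, 16), (p1, C, 15, 31), (p1, C, 34, 24), (p2, C, 1, 16), (p2, C, 15, 31), (p2, C, 34, 24), (x1, D, 10, 15), (x1, D, 12, 27), (x1, D, 25, 38), (x1, D, 39, 4), (x1, D, 7, 39), (x2, D, 10, 15), (x2, D, 12, 27), (x2, D, 25, 38), (x2, D, 39, 4), (x2, D, 7, 39), (x3, D, 10, 15), (x3, D, 12, 27), (x3, D, 25, 38), (x3, D, 39, 4), (x3, D, 7, 39)}
σ[grade = D ∧ tid ≤ 15]: keep tuples satisfying grade = D ∧ tid ≤ 15 → {(x1, D, 10, 15), (x1, D, 12, 27), (x1, D, 7, 39), (x2, D, 10, 15), (x2, D, 12, 27), (x2, D, 7, 39), (x3, D, 10, 15), (x3, D, 12, 27), (x3, D, 7, 39)}
σ[cid ≠ x2 ∧ sid ≥ 15]: keep tuples satisfying cid ≠ x2 ∧ sid ≥ 15 → {(x1, D, 10, 15), (x1, D, 12, 27), (x1, D, 7, 39), (x3, D, 10, 15), (x3, D, 12, 27), (x3, D, 7, 39)}
Keep only column(s) grade, tid, sid (3 duplicate(s) eliminated): {(D, 10, 15), (D, 12, 27), (D, 7, 39)}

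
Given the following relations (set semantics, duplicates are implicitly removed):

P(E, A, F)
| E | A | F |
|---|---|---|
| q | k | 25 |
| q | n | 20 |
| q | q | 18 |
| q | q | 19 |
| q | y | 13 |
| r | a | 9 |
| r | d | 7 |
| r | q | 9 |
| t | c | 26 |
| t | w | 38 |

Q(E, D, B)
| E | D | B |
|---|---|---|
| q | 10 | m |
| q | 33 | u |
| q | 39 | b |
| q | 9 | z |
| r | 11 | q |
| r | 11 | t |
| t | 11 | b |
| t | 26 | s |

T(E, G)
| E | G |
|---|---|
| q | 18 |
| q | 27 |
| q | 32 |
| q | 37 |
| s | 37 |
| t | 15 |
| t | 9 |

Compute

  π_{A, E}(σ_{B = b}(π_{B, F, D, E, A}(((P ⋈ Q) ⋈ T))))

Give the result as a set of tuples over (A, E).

Natural join on E: {(q, k, 25, 10, m), (q, k, 25, 33, u), (q, k, 25, 39, b), (q, k, 25, 9, z), (q, n, 20, 10, m), (q, n, 20, 33, u), (q, n, 20, 39, b), (q, n, 20, 9, z), (q, q, 18, 10, m), (q, q, 18, 33, u), (q, q, 18, 39, b), (q, q, 18, 9, z), (q, q, 19, 10, m), (q, q, 19, 33, u), (q, q, 19, 39, b), (q, q, 19, 9, z), (q, y, 13, 10, m), (q, y, 13, 33, u), (q, y, 13, 39, b), (q, y, 13, 9, z), (r, a, 9, 11, q), (r, a, 9, 11, t), (r, d, 7, 11, q), (r, d, 7, 11, t), (r, q, 9, 11, q), (r, q, 9, 11, t), (t, c, 26, 11, b), (t, c, 26, 26, s), (t, w, 38, 11, b), (t, w, 38, 26, s)}
Natural join on E: {(q, k, 25, 10, m, 18), (q, k, 25, 10, m, 27), (q, k, 25, 10, m, 32), (q, k, 25, 10, m, 37), (q, k, 25, 33, u, 18), (q, k, 25, 33, u, 27), (q, k, 25, 33, u, 32), (q, k, 25, 33, u, 37), (q, k, 25, 39, b, 18), (q, k, 25, 39, b, 27), (q, k, 25, 39, b, 32), (q, k, 25, 39, b, 37), (q, k, 25, 9, z, 18), (q, k, 25, 9, z, 27), (q, k, 25, 9, z, 32), (q, k, 25, 9, z, 37), (q, n, 20, 10, m, 18), (q, n, 20, 10, m, 27), (q, n, 20, 10, m, 32), (q, n, 20, 10, m, 37), (q, n, 20, 33, u, 18), (q, n, 20, 33, u, 27), (q, n, 20, 33, u, 32), (q, n, 20, 33, u, 37), (q, n, 20, 39, b, 18), (q, n, 20, 39, b, 27), (q, n, 20, 39, b, 32), (q, n, 20, 39, b, 37), (q, n, 20, 9, z, 18), (q, n, 20, 9, z, 27), (q, n, 20, 9, z, 32), (q, n, 20, 9, z, 37), (q, q, 18, 10, m, 18), (q, q, 18, 10, m, 27), (q, q, 18, 10, m, 32), (q, q, 18, 10, m, 37), (q, q, 18, 33, u, 18), (q, q, 18, 33, u, 27), (q, q, 18, 33, u, 32), (q, q, 18, 33, u, 37), (q, q, 18, 39, b, 18), (q, q, 18, 39, b, 27), (q, q, 18, 39, b, 32), (q, q, 18, 39, b, 37), (q, q, 18, 9, z, 18), (q, q, 18, 9, z, 27), (q, q, 18, 9, z, 32), (q, q, 18, 9, z, 37), (q, q, 19, 10, m, 18), (q, q, 19, 10, m, 27), (q, q, 19, 10, m, 32), (q, q, 19, 10, m, 37), (q, q, 19, 33, u, 18), (q, q, 19, 33, u, 27), (q, q, 19, 33, u, 32), (q, q, 19, 33, u, 37), (q, q, 19, 39, b, 18), (q, q, 19, 39, b, 27), (q, q, 19, 39, b, 32), (q, q, 19, 39, b, 37), (q, q, 19, 9, z, 18), (q, q, 19, 9, z, 27), (q, q, 19, 9, z, 32), (q, q, 19, 9, z, 37), (q, y, 13, 10, m, 18), (q, y, 13, 10, m, 27), (q, y, 13, 10, m, 32), (q, y, 13, 10, m, 37), (q, y, 13, 33, u, 18), (q, y, 13, 33, u, 27), (q, y, 13, 33, u, 32), (q, y, 13, 33, u, 37), (q, y, 13, 39, b, 18), (q, y, 13, 39, b, 27), (q, y, 13, 39, b, 32), (q, y, 13, 39, b, 37), (q, y, 13, 9, z, 18), (q, y, 13, 9, z, 27), (q, y, 13, 9, z, 32), (q, y, 13, 9, z, 37), (t, c, 26, 11, b, 15), (t, c, 26, 11, b, 9), (t, c, 26, 26, s, 15), (t, c, 26, 26, s, 9), (t, w, 38, 11, b, 15), (t, w, 38, 11, b, 9), (t, w, 38, 26, s, 15), (t, w, 38, 26, s, 9)}
π_{B, F, D, E, A} gives {(b, 13, 39, q, y), (b, 18, 39, q, q), (b, 19, 39, q, q), (b, 20, 39, q, n), (b, 25, 39, q, k), (b, 26, 11, t, c), (b, 38, 11, t, w), (m, 13, 10, q, y), (m, 18, 10, q, q), (m, 19, 10, q, q), (m, 20, 10, q, n), (m, 25, 10, q, k), (s, 26, 26, t, c), (s, 38, 26, t, w), (u, 13, 33, q, y), (u, 18, 33, q, q), (u, 19, 33, q, q), (u, 20, 33, q, n), (u, 25, 33, q, k), (z, 13, 9, q, y), (z, 18, 9, q, q), (z, 19, 9, q, q), (z, 20, 9, q, n), (z, 25, 9, q, k)} (64 duplicate(s) eliminated).
Apply σ_{B = b}; surviving tuples: {(b, 13, 39, q, y), (b, 18, 39, q, q), (b, 19, 39, q, q), (b, 20, 39, q, n), (b, 25, 39, q, k), (b, 26, 11, t, c), (b, 38, 11, t, w)}
π_{A, E} gives {(c, t), (k, q), (n, q), (q, q), (w, t), (y, q)} (1 duplicate(s) eliminated).

{(c, t), (k, q), (n, q), (q, q), (w, t), (y, q)}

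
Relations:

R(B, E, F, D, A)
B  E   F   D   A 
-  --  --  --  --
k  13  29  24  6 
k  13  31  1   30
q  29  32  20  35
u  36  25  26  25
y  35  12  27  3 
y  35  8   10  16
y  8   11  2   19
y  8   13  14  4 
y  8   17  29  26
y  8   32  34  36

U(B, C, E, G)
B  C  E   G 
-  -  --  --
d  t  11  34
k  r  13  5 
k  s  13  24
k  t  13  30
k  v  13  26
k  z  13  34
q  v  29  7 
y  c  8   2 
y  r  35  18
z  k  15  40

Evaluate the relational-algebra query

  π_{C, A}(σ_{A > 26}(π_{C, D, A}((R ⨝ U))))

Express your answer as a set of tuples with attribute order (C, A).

{(c, 36), (r, 30), (s, 30), (t, 30), (v, 30), (v, 35), (z, 30)}

R ⋈ U (natural join on B, E): {(k, 13, 29, 24, 6, r, 5), (k, 13, 29, 24, 6, s, 24), (k, 13, 29, 24, 6, t, 30), (k, 13, 29, 24, 6, v, 26), (k, 13, 29, 24, 6, z, 34), (k, 13, 31, 1, 30, r, 5), (k, 13, 31, 1, 30, s, 24), (k, 13, 31, 1, 30, t, 30), (k, 13, 31, 1, 30, v, 26), (k, 13, 31, 1, 30, z, 34), (q, 29, 32, 20, 35, v, 7), (y, 35, 12, 27, 3, r, 18), (y, 35, 8, 10, 16, r, 18), (y, 8, 11, 2, 19, c, 2), (y, 8, 13, 14, 4, c, 2), (y, 8, 17, 29, 26, c, 2), (y, 8, 32, 34, 36, c, 2)}
Projecting to C, D, A: {(c, 14, 4), (c, 2, 19), (c, 29, 26), (c, 34, 36), (r, 1, 30), (r, 10, 16), (r, 24, 6), (r, 27, 3), (s, 1, 30), (s, 24, 6), (t, 1, 30), (t, 24, 6), (v, 1, 30), (v, 20, 35), (v, 24, 6), (z, 1, 30), (z, 24, 6)}
Filtering on A > 26 leaves {(c, 34, 36), (r, 1, 30), (s, 1, 30), (t, 1, 30), (v, 1, 30), (v, 20, 35), (z, 1, 30)}.
Projecting to C, A: {(c, 36), (r, 30), (s, 30), (t, 30), (v, 30), (v, 35), (z, 30)}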